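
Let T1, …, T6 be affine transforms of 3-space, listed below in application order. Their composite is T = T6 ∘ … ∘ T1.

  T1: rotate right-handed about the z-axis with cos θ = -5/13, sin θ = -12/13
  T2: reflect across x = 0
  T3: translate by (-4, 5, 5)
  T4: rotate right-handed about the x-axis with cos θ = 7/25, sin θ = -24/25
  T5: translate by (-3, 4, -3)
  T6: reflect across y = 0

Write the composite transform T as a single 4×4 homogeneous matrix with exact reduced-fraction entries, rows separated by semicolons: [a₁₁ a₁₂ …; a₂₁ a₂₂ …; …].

T = [5/13 -12/13 0 -7; 84/325 7/65 -24/25 -51/5; 288/325 24/65 7/25 -32/5; 0 0 0 1]

T1 = [-5/13 12/13 0 0; -12/13 -5/13 0 0; 0 0 1 0; 0 0 0 1]
T2·T1 = [5/13 -12/13 0 0; -12/13 -5/13 0 0; 0 0 1 0; 0 0 0 1]
T3·…·T1 = [5/13 -12/13 0 -4; -12/13 -5/13 0 5; 0 0 1 5; 0 0 0 1]
T4·…·T1 = [5/13 -12/13 0 -4; -84/325 -7/65 24/25 31/5; 288/325 24/65 7/25 -17/5; 0 0 0 1]
T5·…·T1 = [5/13 -12/13 0 -7; -84/325 -7/65 24/25 51/5; 288/325 24/65 7/25 -32/5; 0 0 0 1]
T6·…·T1 = [5/13 -12/13 0 -7; 84/325 7/65 -24/25 -51/5; 288/325 24/65 7/25 -32/5; 0 0 0 1]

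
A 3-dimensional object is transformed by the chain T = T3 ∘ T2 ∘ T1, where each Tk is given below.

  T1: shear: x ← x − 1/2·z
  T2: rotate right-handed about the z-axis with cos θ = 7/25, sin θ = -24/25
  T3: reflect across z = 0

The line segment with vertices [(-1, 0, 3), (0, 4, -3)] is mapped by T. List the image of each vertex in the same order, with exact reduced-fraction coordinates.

T1 shear: x ← x − 1/2·z: (-1, 0, 3) → (-5/2, 0, 3); (0, 4, -3) → (3/2, 4, -3)
T2 rotate right-handed about the z-axis with cos θ = 7/25, sin θ = -24/25: (-5/2, 0, 3) → (-7/10, 12/5, 3); (3/2, 4, -3) → (213/50, -8/25, -3)
T3 reflect across z = 0: (-7/10, 12/5, 3) → (-7/10, 12/5, -3); (213/50, -8/25, -3) → (213/50, -8/25, 3)

image vertices: (-7/10, 12/5, -3), (213/50, -8/25, 3)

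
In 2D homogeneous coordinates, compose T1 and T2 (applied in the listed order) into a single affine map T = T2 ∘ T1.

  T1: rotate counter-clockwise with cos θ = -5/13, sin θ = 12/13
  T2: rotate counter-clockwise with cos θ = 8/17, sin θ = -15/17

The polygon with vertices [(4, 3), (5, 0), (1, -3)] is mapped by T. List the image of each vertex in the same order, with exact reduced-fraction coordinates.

image vertices: (47/221, 1104/221), (700/221, 855/221), (653/221, -249/221)

T1 rotate counter-clockwise with cos θ = -5/13, sin θ = 12/13: (4, 3) → (-56/13, 33/13); (5, 0) → (-25/13, 60/13); (1, -3) → (31/13, 27/13)
T2 rotate counter-clockwise with cos θ = 8/17, sin θ = -15/17: (-56/13, 33/13) → (47/221, 1104/221); (-25/13, 60/13) → (700/221, 855/221); (31/13, 27/13) → (653/221, -249/221)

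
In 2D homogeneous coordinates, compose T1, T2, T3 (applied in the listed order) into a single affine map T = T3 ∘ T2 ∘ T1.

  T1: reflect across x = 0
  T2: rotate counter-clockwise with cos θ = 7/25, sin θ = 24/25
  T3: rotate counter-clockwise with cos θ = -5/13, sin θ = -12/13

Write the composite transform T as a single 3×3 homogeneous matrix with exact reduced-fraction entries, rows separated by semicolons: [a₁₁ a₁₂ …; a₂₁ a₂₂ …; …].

T1 = [-1 0 0; 0 1 0; 0 0 1]
T2·T1 = [-7/25 -24/25 0; -24/25 7/25 0; 0 0 1]
T3·…·T1 = [-253/325 204/325 0; 204/325 253/325 0; 0 0 1]

T = [-253/325 204/325 0; 204/325 253/325 0; 0 0 1]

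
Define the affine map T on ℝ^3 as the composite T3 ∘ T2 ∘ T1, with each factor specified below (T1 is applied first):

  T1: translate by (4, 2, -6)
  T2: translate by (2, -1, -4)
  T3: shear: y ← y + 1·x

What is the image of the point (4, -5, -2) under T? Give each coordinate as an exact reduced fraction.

T1 translate by (4, 2, -6): (4, -5, -2) → (8, -3, -8)
T2 translate by (2, -1, -4): (8, -3, -8) → (10, -4, -12)
T3 shear: y ← y + 1·x: (10, -4, -12) → (10, 6, -12)

T(p) = (10, 6, -12)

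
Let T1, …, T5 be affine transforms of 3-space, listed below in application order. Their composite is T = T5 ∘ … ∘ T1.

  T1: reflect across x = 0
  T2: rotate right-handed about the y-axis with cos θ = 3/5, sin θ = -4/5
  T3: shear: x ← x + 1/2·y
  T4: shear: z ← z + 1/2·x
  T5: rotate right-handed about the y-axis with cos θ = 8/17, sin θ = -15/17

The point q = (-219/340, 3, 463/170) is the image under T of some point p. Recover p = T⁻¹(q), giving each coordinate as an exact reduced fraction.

p = (-1, 3, 0)

T1 = [-1 0 0 0; 0 1 0 0; 0 0 1 0; 0 0 0 1]
T2·T1 = [-3/5 0 -4/5 0; 0 1 0 0; -4/5 0 3/5 0; 0 0 0 1]
T3·…·T1 = [-3/5 1/2 -4/5 0; 0 1 0 0; -4/5 0 3/5 0; 0 0 0 1]
T4·…·T1 = [-3/5 1/2 -4/5 0; 0 1 0 0; -11/10 1/4 1/5 0; 0 0 0 1]
T5·…·T1 = [117/170 1/68 -47/85 0; 0 1 0 0; -89/85 19/34 -52/85 0; 0 0 0 1]
det M = -1; M⁻¹ = [52/85 3/10 -47/85 0; 0 1 0 0; -89/85 2/5 -117/170 0; 0 0 0 1]
M⁻¹ · (-219/340, 3, 463/170)ᵀ = (-1, 3, 0)ᵀ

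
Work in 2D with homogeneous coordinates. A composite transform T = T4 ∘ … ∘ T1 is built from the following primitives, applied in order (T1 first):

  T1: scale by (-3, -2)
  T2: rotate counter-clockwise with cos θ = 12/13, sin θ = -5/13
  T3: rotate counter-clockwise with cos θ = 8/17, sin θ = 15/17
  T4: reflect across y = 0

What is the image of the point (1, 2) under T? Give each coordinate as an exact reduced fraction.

T(p) = (47/221, 1104/221)

T1 scale by (-3, -2): (1, 2) → (-3, -4)
T2 rotate counter-clockwise with cos θ = 12/13, sin θ = -5/13: (-3, -4) → (-56/13, -33/13)
T3 rotate counter-clockwise with cos θ = 8/17, sin θ = 15/17: (-56/13, -33/13) → (47/221, -1104/221)
T4 reflect across y = 0: (47/221, -1104/221) → (47/221, 1104/221)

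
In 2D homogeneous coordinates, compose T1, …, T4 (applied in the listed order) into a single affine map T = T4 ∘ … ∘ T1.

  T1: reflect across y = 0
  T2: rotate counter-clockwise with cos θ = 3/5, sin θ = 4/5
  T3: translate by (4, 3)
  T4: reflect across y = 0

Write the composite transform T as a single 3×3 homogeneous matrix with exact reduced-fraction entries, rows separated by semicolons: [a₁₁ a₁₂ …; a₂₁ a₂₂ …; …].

T = [3/5 4/5 4; -4/5 3/5 -3; 0 0 1]

T1 = [1 0 0; 0 -1 0; 0 0 1]
T2·T1 = [3/5 4/5 0; 4/5 -3/5 0; 0 0 1]
T3·…·T1 = [3/5 4/5 4; 4/5 -3/5 3; 0 0 1]
T4·…·T1 = [3/5 4/5 4; -4/5 3/5 -3; 0 0 1]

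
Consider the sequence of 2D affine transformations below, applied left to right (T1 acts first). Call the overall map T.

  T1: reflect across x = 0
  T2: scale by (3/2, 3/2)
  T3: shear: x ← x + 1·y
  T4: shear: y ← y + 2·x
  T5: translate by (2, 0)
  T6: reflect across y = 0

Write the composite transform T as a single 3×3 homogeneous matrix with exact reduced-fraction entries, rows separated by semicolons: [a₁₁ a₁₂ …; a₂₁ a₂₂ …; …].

T = [-3/2 3/2 2; 3 -9/2 0; 0 0 1]

T1 = [-1 0 0; 0 1 0; 0 0 1]
T2·T1 = [-3/2 0 0; 0 3/2 0; 0 0 1]
T3·…·T1 = [-3/2 3/2 0; 0 3/2 0; 0 0 1]
T4·…·T1 = [-3/2 3/2 0; -3 9/2 0; 0 0 1]
T5·…·T1 = [-3/2 3/2 2; -3 9/2 0; 0 0 1]
T6·…·T1 = [-3/2 3/2 2; 3 -9/2 0; 0 0 1]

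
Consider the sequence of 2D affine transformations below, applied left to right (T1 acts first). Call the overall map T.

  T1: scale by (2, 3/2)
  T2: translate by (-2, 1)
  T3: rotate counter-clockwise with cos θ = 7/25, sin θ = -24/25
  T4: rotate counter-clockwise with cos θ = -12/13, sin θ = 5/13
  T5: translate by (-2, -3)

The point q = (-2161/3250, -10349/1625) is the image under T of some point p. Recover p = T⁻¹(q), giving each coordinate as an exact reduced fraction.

T1 = [2 0 0; 0 3/2 0; 0 0 1]
T2·T1 = [2 0 -2; 0 3/2 1; 0 0 1]
T3·…·T1 = [14/25 36/25 2/5; -48/25 21/50 11/5; 0 0 1]
T4·…·T1 = [72/325 -969/650 -79/65; 646/325 54/325 -122/65; 0 0 1]
T5·…·T1 = [72/325 -969/650 -209/65; 646/325 54/325 -317/65; 0 0 1]
det M = 3; M⁻¹ = [18/325 323/650 1691/650; -646/975 24/325 -1726/975; 0 0 1]
M⁻¹ · (-2161/3250, -10349/1625)ᵀ = (-3/5, -9/5)ᵀ

p = (-3/5, -9/5)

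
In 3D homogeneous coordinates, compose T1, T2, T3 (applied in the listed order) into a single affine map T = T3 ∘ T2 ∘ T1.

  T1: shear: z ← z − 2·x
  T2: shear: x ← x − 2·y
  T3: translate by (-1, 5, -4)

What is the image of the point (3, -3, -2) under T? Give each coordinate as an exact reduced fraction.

T1 shear: z ← z − 2·x: (3, -3, -2) → (3, -3, -8)
T2 shear: x ← x − 2·y: (3, -3, -8) → (9, -3, -8)
T3 translate by (-1, 5, -4): (9, -3, -8) → (8, 2, -12)

T(p) = (8, 2, -12)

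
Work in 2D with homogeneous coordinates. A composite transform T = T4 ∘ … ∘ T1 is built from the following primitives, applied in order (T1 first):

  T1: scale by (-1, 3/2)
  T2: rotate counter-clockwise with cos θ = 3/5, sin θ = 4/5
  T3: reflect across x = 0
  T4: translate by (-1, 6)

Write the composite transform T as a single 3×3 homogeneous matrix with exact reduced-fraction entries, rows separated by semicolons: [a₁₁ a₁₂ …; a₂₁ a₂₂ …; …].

T1 = [-1 0 0; 0 3/2 0; 0 0 1]
T2·T1 = [-3/5 -6/5 0; -4/5 9/10 0; 0 0 1]
T3·…·T1 = [3/5 6/5 0; -4/5 9/10 0; 0 0 1]
T4·…·T1 = [3/5 6/5 -1; -4/5 9/10 6; 0 0 1]

T = [3/5 6/5 -1; -4/5 9/10 6; 0 0 1]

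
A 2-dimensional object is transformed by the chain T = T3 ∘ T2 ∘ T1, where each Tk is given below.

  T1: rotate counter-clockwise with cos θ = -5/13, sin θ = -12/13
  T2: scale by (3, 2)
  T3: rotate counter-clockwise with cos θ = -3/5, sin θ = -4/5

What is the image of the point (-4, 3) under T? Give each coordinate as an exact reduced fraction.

T1 rotate counter-clockwise with cos θ = -5/13, sin θ = -12/13: (-4, 3) → (56/13, 33/13)
T2 scale by (3, 2): (56/13, 33/13) → (168/13, 66/13)
T3 rotate counter-clockwise with cos θ = -3/5, sin θ = -4/5: (168/13, 66/13) → (-48/13, -174/13)

T(p) = (-48/13, -174/13)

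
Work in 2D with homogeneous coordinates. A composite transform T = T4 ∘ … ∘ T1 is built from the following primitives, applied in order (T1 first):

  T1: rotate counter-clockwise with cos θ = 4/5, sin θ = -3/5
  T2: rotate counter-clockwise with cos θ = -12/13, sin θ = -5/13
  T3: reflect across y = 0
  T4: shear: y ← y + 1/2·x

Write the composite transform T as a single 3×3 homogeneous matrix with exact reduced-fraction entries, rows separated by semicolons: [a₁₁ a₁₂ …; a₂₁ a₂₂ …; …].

T = [-63/65 -16/65 0; -19/26 11/13 0; 0 0 1]

T1 = [4/5 3/5 0; -3/5 4/5 0; 0 0 1]
T2·T1 = [-63/65 -16/65 0; 16/65 -63/65 0; 0 0 1]
T3·…·T1 = [-63/65 -16/65 0; -16/65 63/65 0; 0 0 1]
T4·…·T1 = [-63/65 -16/65 0; -19/26 11/13 0; 0 0 1]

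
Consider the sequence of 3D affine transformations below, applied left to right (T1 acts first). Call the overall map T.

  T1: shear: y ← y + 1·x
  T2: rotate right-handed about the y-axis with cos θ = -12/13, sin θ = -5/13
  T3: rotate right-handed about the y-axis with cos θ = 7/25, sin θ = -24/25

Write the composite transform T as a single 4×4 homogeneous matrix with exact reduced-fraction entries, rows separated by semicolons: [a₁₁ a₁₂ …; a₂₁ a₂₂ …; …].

T1 = [1 0 0 0; 1 1 0 0; 0 0 1 0; 0 0 0 1]
T2·T1 = [-12/13 0 -5/13 0; 1 1 0 0; 5/13 0 -12/13 0; 0 0 0 1]
T3·…·T1 = [-204/325 0 253/325 0; 1 1 0 0; -253/325 0 -204/325 0; 0 0 0 1]

T = [-204/325 0 253/325 0; 1 1 0 0; -253/325 0 -204/325 0; 0 0 0 1]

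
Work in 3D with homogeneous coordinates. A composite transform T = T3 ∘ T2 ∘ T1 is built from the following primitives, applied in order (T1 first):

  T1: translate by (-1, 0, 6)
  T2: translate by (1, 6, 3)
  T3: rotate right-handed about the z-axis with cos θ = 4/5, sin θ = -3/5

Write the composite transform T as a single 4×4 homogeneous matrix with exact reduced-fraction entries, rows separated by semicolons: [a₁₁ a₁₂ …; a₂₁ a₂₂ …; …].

T = [4/5 3/5 0 18/5; -3/5 4/5 0 24/5; 0 0 1 9; 0 0 0 1]

T1 = [1 0 0 -1; 0 1 0 0; 0 0 1 6; 0 0 0 1]
T2·T1 = [1 0 0 0; 0 1 0 6; 0 0 1 9; 0 0 0 1]
T3·…·T1 = [4/5 3/5 0 18/5; -3/5 4/5 0 24/5; 0 0 1 9; 0 0 0 1]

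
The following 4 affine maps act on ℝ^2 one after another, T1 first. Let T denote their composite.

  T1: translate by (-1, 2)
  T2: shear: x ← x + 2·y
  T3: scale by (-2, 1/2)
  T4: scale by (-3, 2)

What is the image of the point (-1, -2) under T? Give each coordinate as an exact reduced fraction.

T(p) = (-12, 0)

T1 translate by (-1, 2): (-1, -2) → (-2, 0)
T2 shear: x ← x + 2·y: (-2, 0) → (-2, 0)
T3 scale by (-2, 1/2): (-2, 0) → (4, 0)
T4 scale by (-3, 2): (4, 0) → (-12, 0)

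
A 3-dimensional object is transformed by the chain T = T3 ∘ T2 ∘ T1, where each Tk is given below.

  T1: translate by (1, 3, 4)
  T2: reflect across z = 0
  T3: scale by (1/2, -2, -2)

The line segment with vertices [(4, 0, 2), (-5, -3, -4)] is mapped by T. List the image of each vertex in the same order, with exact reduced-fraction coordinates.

T1 translate by (1, 3, 4): (4, 0, 2) → (5, 3, 6); (-5, -3, -4) → (-4, 0, 0)
T2 reflect across z = 0: (5, 3, 6) → (5, 3, -6); (-4, 0, 0) → (-4, 0, 0)
T3 scale by (1/2, -2, -2): (5, 3, -6) → (5/2, -6, 12); (-4, 0, 0) → (-2, 0, 0)

image vertices: (5/2, -6, 12), (-2, 0, 0)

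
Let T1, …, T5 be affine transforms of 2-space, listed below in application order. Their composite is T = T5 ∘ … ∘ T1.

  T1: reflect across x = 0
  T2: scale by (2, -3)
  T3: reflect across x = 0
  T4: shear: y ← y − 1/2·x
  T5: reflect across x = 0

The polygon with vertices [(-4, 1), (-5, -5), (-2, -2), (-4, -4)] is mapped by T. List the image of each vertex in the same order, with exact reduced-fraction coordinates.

image vertices: (8, 1), (10, 20), (4, 8), (8, 16)

T1 reflect across x = 0: (-4, 1) → (4, 1); (-5, -5) → (5, -5); (-2, -2) → (2, -2); (-4, -4) → (4, -4)
T2 scale by (2, -3): (4, 1) → (8, -3); (5, -5) → (10, 15); (2, -2) → (4, 6); (4, -4) → (8, 12)
T3 reflect across x = 0: (8, -3) → (-8, -3); (10, 15) → (-10, 15); (4, 6) → (-4, 6); (8, 12) → (-8, 12)
T4 shear: y ← y − 1/2·x: (-8, -3) → (-8, 1); (-10, 15) → (-10, 20); (-4, 6) → (-4, 8); (-8, 12) → (-8, 16)
T5 reflect across x = 0: (-8, 1) → (8, 1); (-10, 20) → (10, 20); (-4, 8) → (4, 8); (-8, 16) → (8, 16)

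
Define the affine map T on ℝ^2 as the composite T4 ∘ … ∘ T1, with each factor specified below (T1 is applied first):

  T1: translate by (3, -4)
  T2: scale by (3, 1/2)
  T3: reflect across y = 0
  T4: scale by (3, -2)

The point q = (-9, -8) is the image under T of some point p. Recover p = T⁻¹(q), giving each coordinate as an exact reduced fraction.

T1 = [1 0 3; 0 1 -4; 0 0 1]
T2·T1 = [3 0 9; 0 1/2 -2; 0 0 1]
T3·…·T1 = [3 0 9; 0 -1/2 2; 0 0 1]
T4·…·T1 = [9 0 27; 0 1 -4; 0 0 1]
det M = 9; M⁻¹ = [1/9 0 -3; 0 1 4; 0 0 1]
M⁻¹ · (-9, -8)ᵀ = (-4, -4)ᵀ

p = (-4, -4)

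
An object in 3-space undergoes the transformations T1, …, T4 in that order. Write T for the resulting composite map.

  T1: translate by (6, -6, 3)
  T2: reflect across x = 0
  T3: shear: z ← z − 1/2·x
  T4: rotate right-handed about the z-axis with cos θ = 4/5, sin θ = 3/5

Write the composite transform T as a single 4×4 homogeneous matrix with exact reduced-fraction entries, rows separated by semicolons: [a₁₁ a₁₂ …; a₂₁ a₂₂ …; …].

T1 = [1 0 0 6; 0 1 0 -6; 0 0 1 3; 0 0 0 1]
T2·T1 = [-1 0 0 -6; 0 1 0 -6; 0 0 1 3; 0 0 0 1]
T3·…·T1 = [-1 0 0 -6; 0 1 0 -6; 1/2 0 1 6; 0 0 0 1]
T4·…·T1 = [-4/5 -3/5 0 -6/5; -3/5 4/5 0 -42/5; 1/2 0 1 6; 0 0 0 1]

T = [-4/5 -3/5 0 -6/5; -3/5 4/5 0 -42/5; 1/2 0 1 6; 0 0 0 1]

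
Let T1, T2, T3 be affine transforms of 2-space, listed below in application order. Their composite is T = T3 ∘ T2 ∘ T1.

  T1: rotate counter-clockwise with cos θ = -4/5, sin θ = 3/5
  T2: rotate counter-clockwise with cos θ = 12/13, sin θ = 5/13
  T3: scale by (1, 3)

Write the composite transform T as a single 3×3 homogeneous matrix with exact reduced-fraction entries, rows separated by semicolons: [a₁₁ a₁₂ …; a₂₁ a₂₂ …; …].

T1 = [-4/5 -3/5 0; 3/5 -4/5 0; 0 0 1]
T2·T1 = [-63/65 -16/65 0; 16/65 -63/65 0; 0 0 1]
T3·…·T1 = [-63/65 -16/65 0; 48/65 -189/65 0; 0 0 1]

T = [-63/65 -16/65 0; 48/65 -189/65 0; 0 0 1]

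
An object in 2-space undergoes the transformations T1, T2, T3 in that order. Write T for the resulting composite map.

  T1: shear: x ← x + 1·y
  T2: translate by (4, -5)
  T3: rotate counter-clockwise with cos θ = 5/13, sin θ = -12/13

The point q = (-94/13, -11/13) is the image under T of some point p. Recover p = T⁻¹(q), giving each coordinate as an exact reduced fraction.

p = (-4, -2)

T1 = [1 1 0; 0 1 0; 0 0 1]
T2·T1 = [1 1 4; 0 1 -5; 0 0 1]
T3·…·T1 = [5/13 17/13 -40/13; -12/13 -7/13 -73/13; 0 0 1]
det M = 1; M⁻¹ = [-7/13 -17/13 -9; 12/13 5/13 5; 0 0 1]
M⁻¹ · (-94/13, -11/13)ᵀ = (-4, -2)ᵀ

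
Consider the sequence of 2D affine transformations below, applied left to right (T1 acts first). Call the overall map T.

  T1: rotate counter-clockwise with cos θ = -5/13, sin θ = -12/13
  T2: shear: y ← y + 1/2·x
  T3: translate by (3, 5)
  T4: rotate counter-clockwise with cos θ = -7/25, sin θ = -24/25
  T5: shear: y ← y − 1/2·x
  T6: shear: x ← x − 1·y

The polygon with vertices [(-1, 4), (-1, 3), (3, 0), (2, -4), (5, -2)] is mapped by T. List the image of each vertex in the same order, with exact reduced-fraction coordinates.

image vertices: (1933/130, -1389/130), (1851/130, -1283/130), (2497/650, -1801/650), (2239/650, -437/650), (-1087/650, 771/650)

T1 rotate counter-clockwise with cos θ = -5/13, sin θ = -12/13: (-1, 4) → (53/13, -8/13); (-1, 3) → (41/13, -3/13); (3, 0) → (-15/13, -36/13); (2, -4) → (-58/13, -4/13); (5, -2) → (-49/13, -50/13)
T2 shear: y ← y + 1/2·x: (53/13, -8/13) → (53/13, 37/26); (41/13, -3/13) → (41/13, 35/26); (-15/13, -36/13) → (-15/13, -87/26); (-58/13, -4/13) → (-58/13, -33/13); (-49/13, -50/13) → (-49/13, -149/26)
T3 translate by (3, 5): (53/13, 37/26) → (92/13, 167/26); (41/13, 35/26) → (80/13, 165/26); (-15/13, -87/26) → (24/13, 43/26); (-58/13, -33/13) → (-19/13, 32/13); (-49/13, -149/26) → (-10/13, -19/26)
T4 rotate counter-clockwise with cos θ = -7/25, sin θ = -24/25: (92/13, 167/26) → (272/65, -1117/130); (80/13, 165/26) → (284/65, -999/130); (24/13, 43/26) → (348/325, -1453/650); (-19/13, 32/13) → (901/325, 232/325); (-10/13, -19/26) → (-158/325, 613/650)
T5 shear: y ← y − 1/2·x: (272/65, -1117/130) → (272/65, -1389/130); (284/65, -999/130) → (284/65, -1283/130); (348/325, -1453/650) → (348/325, -1801/650); (901/325, 232/325) → (901/325, -437/650); (-158/325, 613/650) → (-158/325, 771/650)
T6 shear: x ← x − 1·y: (272/65, -1389/130) → (1933/130, -1389/130); (284/65, -1283/130) → (1851/130, -1283/130); (348/325, -1801/650) → (2497/650, -1801/650); (901/325, -437/650) → (2239/650, -437/650); (-158/325, 771/650) → (-1087/650, 771/650)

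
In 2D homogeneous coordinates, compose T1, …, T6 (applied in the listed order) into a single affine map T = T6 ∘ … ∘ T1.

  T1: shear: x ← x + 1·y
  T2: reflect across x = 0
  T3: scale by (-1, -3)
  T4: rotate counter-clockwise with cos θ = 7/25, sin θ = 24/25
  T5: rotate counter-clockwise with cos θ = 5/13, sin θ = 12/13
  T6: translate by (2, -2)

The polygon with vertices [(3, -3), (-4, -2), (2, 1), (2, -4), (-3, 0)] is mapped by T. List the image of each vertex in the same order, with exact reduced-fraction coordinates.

T1 shear: x ← x + 1·y: (3, -3) → (0, -3); (-4, -2) → (-6, -2); (2, 1) → (3, 1); (2, -4) → (-2, -4); (-3, 0) → (-3, 0)
T2 reflect across x = 0: (0, -3) → (0, -3); (-6, -2) → (6, -2); (3, 1) → (-3, 1); (-2, -4) → (2, -4); (-3, 0) → (3, 0)
T3 scale by (-1, -3): (0, -3) → (0, 9); (6, -2) → (-6, 6); (-3, 1) → (3, -3); (2, -4) → (-2, 12); (3, 0) → (-3, 0)
T4 rotate counter-clockwise with cos θ = 7/25, sin θ = 24/25: (0, 9) → (-216/25, 63/25); (-6, 6) → (-186/25, -102/25); (3, -3) → (93/25, 51/25); (-2, 12) → (-302/25, 36/25); (-3, 0) → (-21/25, -72/25)
T5 rotate counter-clockwise with cos θ = 5/13, sin θ = 12/13: (-216/25, 63/25) → (-1836/325, -2277/325); (-186/25, -102/25) → (294/325, -2742/325); (93/25, 51/25) → (-147/325, 1371/325); (-302/25, 36/25) → (-1942/325, -3444/325); (-21/25, -72/25) → (759/325, -612/325)
T6 translate by (2, -2): (-1836/325, -2277/325) → (-1186/325, -2927/325); (294/325, -2742/325) → (944/325, -3392/325); (-147/325, 1371/325) → (503/325, 721/325); (-1942/325, -3444/325) → (-1292/325, -4094/325); (759/325, -612/325) → (1409/325, -1262/325)

image vertices: (-1186/325, -2927/325), (944/325, -3392/325), (503/325, 721/325), (-1292/325, -4094/325), (1409/325, -1262/325)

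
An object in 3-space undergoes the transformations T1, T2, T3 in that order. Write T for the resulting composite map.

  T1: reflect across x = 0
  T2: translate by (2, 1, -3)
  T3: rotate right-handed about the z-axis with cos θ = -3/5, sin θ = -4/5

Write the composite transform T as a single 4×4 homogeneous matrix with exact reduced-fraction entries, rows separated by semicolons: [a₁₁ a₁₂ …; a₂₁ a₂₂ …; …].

T1 = [-1 0 0 0; 0 1 0 0; 0 0 1 0; 0 0 0 1]
T2·T1 = [-1 0 0 2; 0 1 0 1; 0 0 1 -3; 0 0 0 1]
T3·…·T1 = [3/5 4/5 0 -2/5; 4/5 -3/5 0 -11/5; 0 0 1 -3; 0 0 0 1]

T = [3/5 4/5 0 -2/5; 4/5 -3/5 0 -11/5; 0 0 1 -3; 0 0 0 1]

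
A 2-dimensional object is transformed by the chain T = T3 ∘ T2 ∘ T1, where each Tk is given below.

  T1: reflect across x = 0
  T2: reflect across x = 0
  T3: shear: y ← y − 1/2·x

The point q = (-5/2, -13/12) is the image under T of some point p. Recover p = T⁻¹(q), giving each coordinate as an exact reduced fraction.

T1 = [-1 0 0; 0 1 0; 0 0 1]
T2·T1 = [1 0 0; 0 1 0; 0 0 1]
T3·…·T1 = [1 0 0; -1/2 1 0; 0 0 1]
det M = 1; M⁻¹ = [1 0 0; 1/2 1 0; 0 0 1]
M⁻¹ · (-5/2, -13/12)ᵀ = (-5/2, -7/3)ᵀ

p = (-5/2, -7/3)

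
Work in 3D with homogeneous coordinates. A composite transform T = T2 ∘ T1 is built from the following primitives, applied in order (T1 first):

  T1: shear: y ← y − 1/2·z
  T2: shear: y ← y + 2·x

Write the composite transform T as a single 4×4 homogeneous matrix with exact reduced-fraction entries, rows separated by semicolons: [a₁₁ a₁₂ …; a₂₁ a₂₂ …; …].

T = [1 0 0 0; 2 1 -1/2 0; 0 0 1 0; 0 0 0 1]

T1 = [1 0 0 0; 0 1 -1/2 0; 0 0 1 0; 0 0 0 1]
T2·T1 = [1 0 0 0; 2 1 -1/2 0; 0 0 1 0; 0 0 0 1]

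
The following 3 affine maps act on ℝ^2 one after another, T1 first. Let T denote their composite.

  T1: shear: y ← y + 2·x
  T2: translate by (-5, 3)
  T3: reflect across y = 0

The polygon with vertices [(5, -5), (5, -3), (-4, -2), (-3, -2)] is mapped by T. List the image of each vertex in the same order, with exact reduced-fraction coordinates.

T1 shear: y ← y + 2·x: (5, -5) → (5, 5); (5, -3) → (5, 7); (-4, -2) → (-4, -10); (-3, -2) → (-3, -8)
T2 translate by (-5, 3): (5, 5) → (0, 8); (5, 7) → (0, 10); (-4, -10) → (-9, -7); (-3, -8) → (-8, -5)
T3 reflect across y = 0: (0, 8) → (0, -8); (0, 10) → (0, -10); (-9, -7) → (-9, 7); (-8, -5) → (-8, 5)

image vertices: (0, -8), (0, -10), (-9, 7), (-8, 5)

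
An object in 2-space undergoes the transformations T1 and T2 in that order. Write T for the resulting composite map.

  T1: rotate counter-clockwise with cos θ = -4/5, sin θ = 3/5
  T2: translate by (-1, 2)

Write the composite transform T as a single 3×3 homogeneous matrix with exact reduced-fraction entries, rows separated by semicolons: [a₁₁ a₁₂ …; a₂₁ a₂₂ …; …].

T1 = [-4/5 -3/5 0; 3/5 -4/5 0; 0 0 1]
T2·T1 = [-4/5 -3/5 -1; 3/5 -4/5 2; 0 0 1]

T = [-4/5 -3/5 -1; 3/5 -4/5 2; 0 0 1]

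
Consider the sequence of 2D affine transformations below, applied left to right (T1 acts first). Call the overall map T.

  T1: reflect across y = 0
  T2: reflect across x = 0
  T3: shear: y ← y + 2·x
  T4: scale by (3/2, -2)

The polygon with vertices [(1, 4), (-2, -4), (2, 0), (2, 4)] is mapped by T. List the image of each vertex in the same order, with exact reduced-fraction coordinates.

image vertices: (-3/2, 12), (3, -16), (-3, 8), (-3, 16)

T1 reflect across y = 0: (1, 4) → (1, -4); (-2, -4) → (-2, 4); (2, 0) → (2, 0); (2, 4) → (2, -4)
T2 reflect across x = 0: (1, -4) → (-1, -4); (-2, 4) → (2, 4); (2, 0) → (-2, 0); (2, -4) → (-2, -4)
T3 shear: y ← y + 2·x: (-1, -4) → (-1, -6); (2, 4) → (2, 8); (-2, 0) → (-2, -4); (-2, -4) → (-2, -8)
T4 scale by (3/2, -2): (-1, -6) → (-3/2, 12); (2, 8) → (3, -16); (-2, -4) → (-3, 8); (-2, -8) → (-3, 16)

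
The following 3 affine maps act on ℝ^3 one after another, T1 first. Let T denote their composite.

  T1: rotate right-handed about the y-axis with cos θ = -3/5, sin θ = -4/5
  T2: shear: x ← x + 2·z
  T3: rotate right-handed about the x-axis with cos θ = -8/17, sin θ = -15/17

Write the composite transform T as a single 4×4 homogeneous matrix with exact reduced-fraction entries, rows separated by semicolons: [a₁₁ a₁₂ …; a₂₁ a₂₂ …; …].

T1 = [-3/5 0 -4/5 0; 0 1 0 0; 4/5 0 -3/5 0; 0 0 0 1]
T2·T1 = [1 0 -2 0; 0 1 0 0; 4/5 0 -3/5 0; 0 0 0 1]
T3·…·T1 = [1 0 -2 0; 12/17 -8/17 -9/17 0; -32/85 -15/17 24/85 0; 0 0 0 1]

T = [1 0 -2 0; 12/17 -8/17 -9/17 0; -32/85 -15/17 24/85 0; 0 0 0 1]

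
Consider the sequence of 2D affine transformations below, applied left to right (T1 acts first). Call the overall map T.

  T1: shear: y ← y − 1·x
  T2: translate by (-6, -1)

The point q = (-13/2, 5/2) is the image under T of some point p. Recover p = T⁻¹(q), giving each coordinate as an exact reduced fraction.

T1 = [1 0 0; -1 1 0; 0 0 1]
T2·T1 = [1 0 -6; -1 1 -1; 0 0 1]
det M = 1; M⁻¹ = [1 0 6; 1 1 7; 0 0 1]
M⁻¹ · (-13/2, 5/2)ᵀ = (-1/2, 3)ᵀ

p = (-1/2, 3)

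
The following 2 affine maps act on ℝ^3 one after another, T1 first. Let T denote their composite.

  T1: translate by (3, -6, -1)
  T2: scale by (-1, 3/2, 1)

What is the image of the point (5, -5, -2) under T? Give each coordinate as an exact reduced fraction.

T1 translate by (3, -6, -1): (5, -5, -2) → (8, -11, -3)
T2 scale by (-1, 3/2, 1): (8, -11, -3) → (-8, -33/2, -3)

T(p) = (-8, -33/2, -3)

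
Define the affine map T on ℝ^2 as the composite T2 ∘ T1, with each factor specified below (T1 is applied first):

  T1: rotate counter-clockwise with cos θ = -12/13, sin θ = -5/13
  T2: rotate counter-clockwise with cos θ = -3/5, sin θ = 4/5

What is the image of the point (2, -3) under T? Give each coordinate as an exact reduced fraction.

T1 rotate counter-clockwise with cos θ = -12/13, sin θ = -5/13: (2, -3) → (-3, 2)
T2 rotate counter-clockwise with cos θ = -3/5, sin θ = 4/5: (-3, 2) → (1/5, -18/5)

T(p) = (1/5, -18/5)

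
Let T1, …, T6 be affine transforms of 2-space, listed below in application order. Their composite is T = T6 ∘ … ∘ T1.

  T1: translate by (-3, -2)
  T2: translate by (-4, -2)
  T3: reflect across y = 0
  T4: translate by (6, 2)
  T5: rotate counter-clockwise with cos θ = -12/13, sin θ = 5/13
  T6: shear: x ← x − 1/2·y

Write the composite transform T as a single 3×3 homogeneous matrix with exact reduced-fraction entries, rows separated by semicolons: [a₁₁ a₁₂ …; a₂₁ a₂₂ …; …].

T1 = [1 0 -3; 0 1 -2; 0 0 1]
T2·T1 = [1 0 -7; 0 1 -4; 0 0 1]
T3·…·T1 = [1 0 -7; 0 -1 4; 0 0 1]
T4·…·T1 = [1 0 -1; 0 -1 6; 0 0 1]
T5·…·T1 = [-12/13 5/13 -18/13; 5/13 12/13 -77/13; 0 0 1]
T6·…·T1 = [-29/26 -1/13 41/26; 5/13 12/13 -77/13; 0 0 1]

T = [-29/26 -1/13 41/26; 5/13 12/13 -77/13; 0 0 1]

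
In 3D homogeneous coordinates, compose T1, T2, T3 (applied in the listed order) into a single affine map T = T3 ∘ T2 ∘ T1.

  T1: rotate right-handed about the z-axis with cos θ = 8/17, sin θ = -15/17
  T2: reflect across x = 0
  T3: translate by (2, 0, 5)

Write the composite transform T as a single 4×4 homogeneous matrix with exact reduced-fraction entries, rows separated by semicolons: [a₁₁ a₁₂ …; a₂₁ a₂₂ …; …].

T = [-8/17 -15/17 0 2; -15/17 8/17 0 0; 0 0 1 5; 0 0 0 1]

T1 = [8/17 15/17 0 0; -15/17 8/17 0 0; 0 0 1 0; 0 0 0 1]
T2·T1 = [-8/17 -15/17 0 0; -15/17 8/17 0 0; 0 0 1 0; 0 0 0 1]
T3·…·T1 = [-8/17 -15/17 0 2; -15/17 8/17 0 0; 0 0 1 5; 0 0 0 1]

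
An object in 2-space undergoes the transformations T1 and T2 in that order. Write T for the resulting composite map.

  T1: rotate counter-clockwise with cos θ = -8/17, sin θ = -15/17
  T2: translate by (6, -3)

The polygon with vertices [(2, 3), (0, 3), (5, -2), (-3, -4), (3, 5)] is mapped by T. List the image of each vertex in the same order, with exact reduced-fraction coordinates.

T1 rotate counter-clockwise with cos θ = -8/17, sin θ = -15/17: (2, 3) → (29/17, -54/17); (0, 3) → (45/17, -24/17); (5, -2) → (-70/17, -59/17); (-3, -4) → (-36/17, 77/17); (3, 5) → (3, -5)
T2 translate by (6, -3): (29/17, -54/17) → (131/17, -105/17); (45/17, -24/17) → (147/17, -75/17); (-70/17, -59/17) → (32/17, -110/17); (-36/17, 77/17) → (66/17, 26/17); (3, -5) → (9, -8)

image vertices: (131/17, -105/17), (147/17, -75/17), (32/17, -110/17), (66/17, 26/17), (9, -8)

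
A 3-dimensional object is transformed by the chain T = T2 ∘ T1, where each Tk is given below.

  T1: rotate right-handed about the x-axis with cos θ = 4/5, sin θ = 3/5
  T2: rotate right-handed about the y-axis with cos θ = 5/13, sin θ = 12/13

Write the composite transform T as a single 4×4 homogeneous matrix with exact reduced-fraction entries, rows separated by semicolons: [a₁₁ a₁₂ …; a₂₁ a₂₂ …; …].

T = [5/13 36/65 48/65 0; 0 4/5 -3/5 0; -12/13 3/13 4/13 0; 0 0 0 1]

T1 = [1 0 0 0; 0 4/5 -3/5 0; 0 3/5 4/5 0; 0 0 0 1]
T2·T1 = [5/13 36/65 48/65 0; 0 4/5 -3/5 0; -12/13 3/13 4/13 0; 0 0 0 1]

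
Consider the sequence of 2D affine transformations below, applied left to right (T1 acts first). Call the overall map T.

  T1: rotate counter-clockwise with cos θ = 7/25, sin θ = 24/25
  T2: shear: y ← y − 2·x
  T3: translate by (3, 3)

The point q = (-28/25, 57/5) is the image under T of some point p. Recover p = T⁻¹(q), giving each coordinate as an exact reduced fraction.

p = (-1, 4)

T1 = [7/25 -24/25 0; 24/25 7/25 0; 0 0 1]
T2·T1 = [7/25 -24/25 0; 2/5 11/5 0; 0 0 1]
T3·…·T1 = [7/25 -24/25 3; 2/5 11/5 3; 0 0 1]
det M = 1; M⁻¹ = [11/5 24/25 -237/25; -2/5 7/25 9/25; 0 0 1]
M⁻¹ · (-28/25, 57/5)ᵀ = (-1, 4)ᵀ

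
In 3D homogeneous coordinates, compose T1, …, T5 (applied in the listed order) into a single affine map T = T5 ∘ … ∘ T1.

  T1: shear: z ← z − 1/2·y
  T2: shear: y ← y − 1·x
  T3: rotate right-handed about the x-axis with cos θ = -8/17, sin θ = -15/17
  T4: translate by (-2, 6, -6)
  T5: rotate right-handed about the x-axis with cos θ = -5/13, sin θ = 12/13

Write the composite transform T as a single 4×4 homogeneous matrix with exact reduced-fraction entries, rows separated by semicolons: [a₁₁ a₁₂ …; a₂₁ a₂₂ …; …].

T1 = [1 0 0 0; 0 1 0 0; 0 -1/2 1 0; 0 0 0 1]
T2·T1 = [1 0 0 0; -1 1 0 0; 0 -1/2 1 0; 0 0 0 1]
T3·…·T1 = [1 0 0 0; 8/17 -31/34 15/17 0; 15/17 -11/17 -8/17 0; 0 0 0 1]
T4·…·T1 = [1 0 0 -2; 8/17 -31/34 15/17 6; 15/17 -11/17 -8/17 -6; 0 0 0 1]
T5·…·T1 = [1 0 0 -2; -220/221 419/442 21/221 42/13; 21/221 -131/221 220/221 102/13; 0 0 0 1]

T = [1 0 0 -2; -220/221 419/442 21/221 42/13; 21/221 -131/221 220/221 102/13; 0 0 0 1]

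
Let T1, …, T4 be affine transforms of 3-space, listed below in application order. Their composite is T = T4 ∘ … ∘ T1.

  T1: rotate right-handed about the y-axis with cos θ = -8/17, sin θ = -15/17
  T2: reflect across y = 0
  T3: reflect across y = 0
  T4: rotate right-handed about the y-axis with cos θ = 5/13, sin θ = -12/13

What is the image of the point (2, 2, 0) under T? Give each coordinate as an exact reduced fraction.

T(p) = (-440/221, 2, -42/221)

T1 rotate right-handed about the y-axis with cos θ = -8/17, sin θ = -15/17: (2, 2, 0) → (-16/17, 2, 30/17)
T2 reflect across y = 0: (-16/17, 2, 30/17) → (-16/17, -2, 30/17)
T3 reflect across y = 0: (-16/17, -2, 30/17) → (-16/17, 2, 30/17)
T4 rotate right-handed about the y-axis with cos θ = 5/13, sin θ = -12/13: (-16/17, 2, 30/17) → (-440/221, 2, -42/221)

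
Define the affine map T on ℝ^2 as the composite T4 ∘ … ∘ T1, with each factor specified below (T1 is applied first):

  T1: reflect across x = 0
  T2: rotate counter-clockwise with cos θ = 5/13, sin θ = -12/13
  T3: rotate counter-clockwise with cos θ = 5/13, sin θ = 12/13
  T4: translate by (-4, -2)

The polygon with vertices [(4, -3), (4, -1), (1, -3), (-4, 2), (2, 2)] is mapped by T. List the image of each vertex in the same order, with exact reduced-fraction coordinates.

T1 reflect across x = 0: (4, -3) → (-4, -3); (4, -1) → (-4, -1); (1, -3) → (-1, -3); (-4, 2) → (4, 2); (2, 2) → (-2, 2)
T2 rotate counter-clockwise with cos θ = 5/13, sin θ = -12/13: (-4, -3) → (-56/13, 33/13); (-4, -1) → (-32/13, 43/13); (-1, -3) → (-41/13, -3/13); (4, 2) → (44/13, -38/13); (-2, 2) → (14/13, 34/13)
T3 rotate counter-clockwise with cos θ = 5/13, sin θ = 12/13: (-56/13, 33/13) → (-4, -3); (-32/13, 43/13) → (-4, -1); (-41/13, -3/13) → (-1, -3); (44/13, -38/13) → (4, 2); (14/13, 34/13) → (-2, 2)
T4 translate by (-4, -2): (-4, -3) → (-8, -5); (-4, -1) → (-8, -3); (-1, -3) → (-5, -5); (4, 2) → (0, 0); (-2, 2) → (-6, 0)

image vertices: (-8, -5), (-8, -3), (-5, -5), (0, 0), (-6, 0)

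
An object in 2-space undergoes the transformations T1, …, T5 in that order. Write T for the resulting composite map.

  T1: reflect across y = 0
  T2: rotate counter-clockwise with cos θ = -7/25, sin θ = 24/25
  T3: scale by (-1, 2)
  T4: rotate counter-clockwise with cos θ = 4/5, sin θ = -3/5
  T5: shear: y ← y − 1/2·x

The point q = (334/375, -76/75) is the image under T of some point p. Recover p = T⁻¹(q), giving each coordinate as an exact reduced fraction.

T1 = [1 0 0; 0 -1 0; 0 0 1]
T2·T1 = [-7/25 24/25 0; 24/25 7/25 0; 0 0 1]
T3·…·T1 = [7/25 -24/25 0; 48/25 14/25 0; 0 0 1]
T4·…·T1 = [172/125 -54/125 0; 171/125 128/125 0; 0 0 1]
T5·…·T1 = [172/125 -54/125 0; 17/25 31/25 0; 0 0 1]
det M = 2; M⁻¹ = [31/50 27/125 0; -17/50 86/125 0; 0 0 1]
M⁻¹ · (334/375, -76/75)ᵀ = (1/3, -1)ᵀ

p = (1/3, -1)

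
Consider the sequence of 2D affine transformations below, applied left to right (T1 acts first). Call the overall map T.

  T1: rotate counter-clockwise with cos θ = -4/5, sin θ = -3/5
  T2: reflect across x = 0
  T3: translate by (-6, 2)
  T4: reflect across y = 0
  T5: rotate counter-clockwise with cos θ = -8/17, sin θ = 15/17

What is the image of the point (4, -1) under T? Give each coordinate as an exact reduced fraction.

T1 rotate counter-clockwise with cos θ = -4/5, sin θ = -3/5: (4, -1) → (-19/5, -8/5)
T2 reflect across x = 0: (-19/5, -8/5) → (19/5, -8/5)
T3 translate by (-6, 2): (19/5, -8/5) → (-11/5, 2/5)
T4 reflect across y = 0: (-11/5, 2/5) → (-11/5, -2/5)
T5 rotate counter-clockwise with cos θ = -8/17, sin θ = 15/17: (-11/5, -2/5) → (118/85, -149/85)

T(p) = (118/85, -149/85)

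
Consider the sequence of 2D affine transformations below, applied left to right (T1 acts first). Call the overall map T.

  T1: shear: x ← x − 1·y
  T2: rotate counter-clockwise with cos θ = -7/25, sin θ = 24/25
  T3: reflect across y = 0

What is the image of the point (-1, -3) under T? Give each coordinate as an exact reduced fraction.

T1 shear: x ← x − 1·y: (-1, -3) → (2, -3)
T2 rotate counter-clockwise with cos θ = -7/25, sin θ = 24/25: (2, -3) → (58/25, 69/25)
T3 reflect across y = 0: (58/25, 69/25) → (58/25, -69/25)

T(p) = (58/25, -69/25)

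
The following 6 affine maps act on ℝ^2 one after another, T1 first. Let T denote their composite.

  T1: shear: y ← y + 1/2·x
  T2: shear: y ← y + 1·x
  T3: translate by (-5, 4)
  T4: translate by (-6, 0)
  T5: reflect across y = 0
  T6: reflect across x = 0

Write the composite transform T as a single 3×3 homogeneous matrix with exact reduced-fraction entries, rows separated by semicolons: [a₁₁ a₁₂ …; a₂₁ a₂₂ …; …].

T = [-1 0 11; -3/2 -1 -4; 0 0 1]

T1 = [1 0 0; 1/2 1 0; 0 0 1]
T2·T1 = [1 0 0; 3/2 1 0; 0 0 1]
T3·…·T1 = [1 0 -5; 3/2 1 4; 0 0 1]
T4·…·T1 = [1 0 -11; 3/2 1 4; 0 0 1]
T5·…·T1 = [1 0 -11; -3/2 -1 -4; 0 0 1]
T6·…·T1 = [-1 0 11; -3/2 -1 -4; 0 0 1]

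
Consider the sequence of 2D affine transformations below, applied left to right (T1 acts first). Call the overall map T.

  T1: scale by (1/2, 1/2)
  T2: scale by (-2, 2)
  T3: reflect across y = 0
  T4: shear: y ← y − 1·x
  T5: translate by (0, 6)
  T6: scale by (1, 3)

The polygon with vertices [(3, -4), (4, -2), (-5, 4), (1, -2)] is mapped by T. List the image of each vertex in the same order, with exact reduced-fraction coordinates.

T1 scale by (1/2, 1/2): (3, -4) → (3/2, -2); (4, -2) → (2, -1); (-5, 4) → (-5/2, 2); (1, -2) → (1/2, -1)
T2 scale by (-2, 2): (3/2, -2) → (-3, -4); (2, -1) → (-4, -2); (-5/2, 2) → (5, 4); (1/2, -1) → (-1, -2)
T3 reflect across y = 0: (-3, -4) → (-3, 4); (-4, -2) → (-4, 2); (5, 4) → (5, -4); (-1, -2) → (-1, 2)
T4 shear: y ← y − 1·x: (-3, 4) → (-3, 7); (-4, 2) → (-4, 6); (5, -4) → (5, -9); (-1, 2) → (-1, 3)
T5 translate by (0, 6): (-3, 7) → (-3, 13); (-4, 6) → (-4, 12); (5, -9) → (5, -3); (-1, 3) → (-1, 9)
T6 scale by (1, 3): (-3, 13) → (-3, 39); (-4, 12) → (-4, 36); (5, -3) → (5, -9); (-1, 9) → (-1, 27)

image vertices: (-3, 39), (-4, 36), (5, -9), (-1, 27)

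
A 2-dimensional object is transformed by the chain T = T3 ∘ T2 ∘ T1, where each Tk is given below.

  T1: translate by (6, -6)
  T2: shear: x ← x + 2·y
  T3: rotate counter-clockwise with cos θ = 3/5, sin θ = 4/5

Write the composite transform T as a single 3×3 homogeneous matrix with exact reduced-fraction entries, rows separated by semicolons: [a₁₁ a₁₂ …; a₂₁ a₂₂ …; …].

T = [3/5 2/5 6/5; 4/5 11/5 -42/5; 0 0 1]

T1 = [1 0 6; 0 1 -6; 0 0 1]
T2·T1 = [1 2 -6; 0 1 -6; 0 0 1]
T3·…·T1 = [3/5 2/5 6/5; 4/5 11/5 -42/5; 0 0 1]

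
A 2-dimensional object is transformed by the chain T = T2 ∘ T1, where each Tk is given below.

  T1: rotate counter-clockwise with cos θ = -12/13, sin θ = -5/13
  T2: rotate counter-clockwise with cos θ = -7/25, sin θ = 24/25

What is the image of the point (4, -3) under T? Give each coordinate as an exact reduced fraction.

T(p) = (57/325, -1624/325)

T1 rotate counter-clockwise with cos θ = -12/13, sin θ = -5/13: (4, -3) → (-63/13, 16/13)
T2 rotate counter-clockwise with cos θ = -7/25, sin θ = 24/25: (-63/13, 16/13) → (57/325, -1624/325)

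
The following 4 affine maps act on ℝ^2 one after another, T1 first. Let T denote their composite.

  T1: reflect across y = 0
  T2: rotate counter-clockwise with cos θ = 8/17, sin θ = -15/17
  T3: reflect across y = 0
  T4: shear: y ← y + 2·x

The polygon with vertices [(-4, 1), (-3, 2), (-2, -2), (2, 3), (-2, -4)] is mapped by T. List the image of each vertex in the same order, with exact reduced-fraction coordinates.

T1 reflect across y = 0: (-4, 1) → (-4, -1); (-3, 2) → (-3, -2); (-2, -2) → (-2, 2); (2, 3) → (2, -3); (-2, -4) → (-2, 4)
T2 rotate counter-clockwise with cos θ = 8/17, sin θ = -15/17: (-4, -1) → (-47/17, 52/17); (-3, -2) → (-54/17, 29/17); (-2, 2) → (14/17, 46/17); (2, -3) → (-29/17, -54/17); (-2, 4) → (44/17, 62/17)
T3 reflect across y = 0: (-47/17, 52/17) → (-47/17, -52/17); (-54/17, 29/17) → (-54/17, -29/17); (14/17, 46/17) → (14/17, -46/17); (-29/17, -54/17) → (-29/17, 54/17); (44/17, 62/17) → (44/17, -62/17)
T4 shear: y ← y + 2·x: (-47/17, -52/17) → (-47/17, -146/17); (-54/17, -29/17) → (-54/17, -137/17); (14/17, -46/17) → (14/17, -18/17); (-29/17, 54/17) → (-29/17, -4/17); (44/17, -62/17) → (44/17, 26/17)

image vertices: (-47/17, -146/17), (-54/17, -137/17), (14/17, -18/17), (-29/17, -4/17), (44/17, 26/17)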